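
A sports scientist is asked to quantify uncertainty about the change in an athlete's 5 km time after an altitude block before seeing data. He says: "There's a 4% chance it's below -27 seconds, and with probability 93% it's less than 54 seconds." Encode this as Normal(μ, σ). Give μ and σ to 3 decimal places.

μ = 16.951, σ = 25.105

For Normal(μ,σ), the p-quantile is μ + z_p·σ. Here z_{0.04} = -1.751, z_{0.93} = 1.476.
So -27 = μ − 1.751σ and 54 = μ + 1.476σ.
Subtracting: σ = (54 − -27)/(1.476 − (-1.751)) = 25.105.
Then μ = -27 − (-1.751)·25.105 = 16.951.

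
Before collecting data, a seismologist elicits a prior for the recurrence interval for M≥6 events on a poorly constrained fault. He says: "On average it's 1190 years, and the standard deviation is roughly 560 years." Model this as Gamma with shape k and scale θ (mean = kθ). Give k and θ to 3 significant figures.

For Gamma(k, scale θ): mean = kθ, variance = kθ², so CV = 1/√k.
CV = SD/mean = 560/1190 = 0.4706, hence k = 1/CV² = 4.52.
Then θ = mean/k = 1190/4.52 = 264.

k ≈ 4.52, θ ≈ 264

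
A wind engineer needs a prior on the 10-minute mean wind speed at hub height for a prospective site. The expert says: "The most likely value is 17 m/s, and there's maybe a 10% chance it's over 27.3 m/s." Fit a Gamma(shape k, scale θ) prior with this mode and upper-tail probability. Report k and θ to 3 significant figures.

Gamma(k,θ) with k>1 has mode (k−1)θ, so θ = 17/(k−1).
Need P(X < 27.3) = 0.9 with θ tied to k this way. Start at k = 2, θ = 17: P(X<27.3) ≈ 0.477.
Too low — raise k to concentrate. Iterating converges to k ≈ 9.38.
Then θ = 17/(9.38−1) ≈ 2.03.

k ≈ 9.38, θ ≈ 2.03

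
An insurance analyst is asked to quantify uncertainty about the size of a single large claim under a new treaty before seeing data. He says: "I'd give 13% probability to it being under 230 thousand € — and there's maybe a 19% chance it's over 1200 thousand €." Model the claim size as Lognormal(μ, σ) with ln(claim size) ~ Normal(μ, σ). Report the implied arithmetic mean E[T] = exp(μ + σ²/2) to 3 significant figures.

If T ~ Lognormal(μ,σ) then ln T ~ Normal(μ,σ), so the p-quantile of ln T is μ + z_p·σ.
ln(230) = 5.438 and ln(1200) = 7.09; z_{0.13} = -1.126, z_{0.81} = 0.8779.
σ = (7.09 − 5.438)/(0.8779 − (-1.126)) = 0.824.
μ = 5.438 − (-1.126)·0.824 = 6.366.
E[T] = exp(μ + σ²/2) = exp(6.366 + 0.3397) = 817 thousand €.

E[T] ≈ 817 thousand €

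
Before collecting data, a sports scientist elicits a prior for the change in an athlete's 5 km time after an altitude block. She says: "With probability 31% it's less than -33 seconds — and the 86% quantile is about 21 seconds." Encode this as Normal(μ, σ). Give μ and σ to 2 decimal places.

The p-quantile of Normal(μ,σ) is μ + z_p·σ, with z_{0.31} = -0.4959 and z_{0.86} = 1.08.
Eliminate σ: μ = (z₂·x₁ − z₁·x₂)/(z₂ − z₁) = (1.08·-33 − (-0.4959)·21)/1.576 = -16.01.
Then σ = (x₂ − x₁)/(z₂ − z₁) = (21 − -33)/1.576 = 34.26.

μ = -16.01, σ = 34.26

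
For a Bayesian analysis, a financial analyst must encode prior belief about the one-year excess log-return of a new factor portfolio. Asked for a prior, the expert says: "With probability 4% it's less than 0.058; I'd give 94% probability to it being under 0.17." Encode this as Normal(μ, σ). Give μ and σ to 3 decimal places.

μ = 0.117, σ = 0.034

For Normal(μ,σ), the p-quantile is μ + z_p·σ. Here z_{0.04} = -1.751, z_{0.94} = 1.555.
So 0.058 = μ − 1.751σ and 0.17 = μ + 1.555σ.
Subtracting: σ = (0.17 − 0.058)/(1.555 − (-1.751)) = 0.034.
Then μ = 0.058 − (-1.751)·0.034 = 0.117.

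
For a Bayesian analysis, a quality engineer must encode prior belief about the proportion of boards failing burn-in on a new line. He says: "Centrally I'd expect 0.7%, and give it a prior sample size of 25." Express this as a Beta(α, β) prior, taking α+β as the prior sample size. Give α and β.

Under the effective-sample-size interpretation, Beta(α, β) has prior mean α/(α+β) and prior sample size α+β.
So α+β = 25 and α/(α+β) = 0.007, giving α = 0.007·25 = 0.175 and β = 25 − 0.175 = 24.825.

α = 0.175, β = 24.825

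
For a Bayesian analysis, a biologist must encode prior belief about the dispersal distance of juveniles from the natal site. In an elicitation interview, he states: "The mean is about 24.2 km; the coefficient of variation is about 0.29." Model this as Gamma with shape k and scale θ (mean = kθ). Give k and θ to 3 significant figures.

k ≈ 11.9, θ ≈ 2.04

For Gamma(k, scale θ): mean = kθ, variance = kθ², so CV = 1/√k.
CV = 0.29, hence k = 1/CV² = 11.9.
Then θ = mean/k = 24.2/11.9 = 2.04.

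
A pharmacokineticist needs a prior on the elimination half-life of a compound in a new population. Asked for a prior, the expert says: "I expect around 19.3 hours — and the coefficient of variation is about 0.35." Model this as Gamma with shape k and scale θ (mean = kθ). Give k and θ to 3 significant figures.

For Gamma(k, scale θ): mean = kθ, variance = kθ², so CV = 1/√k.
CV = 0.35, hence k = 1/CV² = 8.16.
Then θ = mean/k = 19.3/8.16 = 2.36.

k ≈ 8.16, θ ≈ 2.36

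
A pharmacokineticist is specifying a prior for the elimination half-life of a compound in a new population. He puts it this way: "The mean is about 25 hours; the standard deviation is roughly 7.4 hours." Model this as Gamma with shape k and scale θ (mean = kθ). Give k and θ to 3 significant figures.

For Gamma(k, scale θ): mean = kθ, variance = kθ², so CV = 1/√k.
CV = SD/mean = 7.4/25 = 0.296, hence k = 1/CV² = 11.4.
Then θ = mean/k = 25/11.4 = 2.19.

k ≈ 11.4, θ ≈ 2.19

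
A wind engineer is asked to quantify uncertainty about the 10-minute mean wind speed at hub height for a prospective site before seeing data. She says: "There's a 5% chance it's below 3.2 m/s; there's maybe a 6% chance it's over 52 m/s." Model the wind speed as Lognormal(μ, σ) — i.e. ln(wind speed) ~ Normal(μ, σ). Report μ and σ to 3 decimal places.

If T ~ Lognormal(μ,σ) then ln T ~ Normal(μ,σ), so the p-quantile of ln T is μ + z_p·σ.
ln(3.2) = 1.163 and ln(52) = 3.951; z_{0.05} = -1.645, z_{0.94} = 1.555.
σ = (3.951 − 1.163)/(1.555 − (-1.645)) = 0.871.
μ = 1.163 − (-1.645)·0.871 = 2.596.

μ ≈ 2.596, σ ≈ 0.871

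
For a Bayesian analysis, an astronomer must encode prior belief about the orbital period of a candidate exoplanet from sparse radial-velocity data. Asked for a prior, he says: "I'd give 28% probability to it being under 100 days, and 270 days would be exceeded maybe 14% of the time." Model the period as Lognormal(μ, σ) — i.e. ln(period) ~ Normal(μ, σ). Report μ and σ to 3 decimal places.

μ ≈ 4.953, σ ≈ 0.597

If T ~ Lognormal(μ,σ) then ln T ~ Normal(μ,σ), so the p-quantile of ln T is μ + z_p·σ.
ln(100) = 4.605 and ln(270) = 5.598; z_{0.28} = -0.5828, z_{0.86} = 1.08.
σ = (5.598 − 4.605)/(1.08 − (-0.5828)) = 0.597.
μ = 4.605 − (-0.5828)·0.597 = 4.953.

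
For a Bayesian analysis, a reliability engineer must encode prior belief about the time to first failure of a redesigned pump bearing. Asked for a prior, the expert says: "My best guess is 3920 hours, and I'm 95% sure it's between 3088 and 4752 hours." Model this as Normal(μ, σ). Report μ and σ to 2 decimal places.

A symmetric 95% interval runs μ ± z·σ with z = 1.96.
Half-width = 832, so σ = 832/1.96 = 424.50.
μ is the stated best guess, 3920.00.

μ = 3920.00, σ = 424.50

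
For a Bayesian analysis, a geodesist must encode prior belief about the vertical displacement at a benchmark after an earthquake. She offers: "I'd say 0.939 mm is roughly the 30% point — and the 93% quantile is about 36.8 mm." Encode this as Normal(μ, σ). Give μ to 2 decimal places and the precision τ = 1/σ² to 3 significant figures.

μ = 10.34, τ = 0.00311

For Normal(μ,σ), the p-quantile is μ + z_p·σ. Here z_{0.3} = -0.5244, z_{0.93} = 1.476.
So 0.939 = μ − 0.5244σ and 36.8 = μ + 1.476σ.
Subtracting: σ = (36.8 − 0.939)/(1.476 − (-0.5244)) = 17.93.
Then μ = 0.939 − (-0.5244)·17.93 = 10.34.
Precision τ = 1/σ² = 1/17.93² = 0.00311.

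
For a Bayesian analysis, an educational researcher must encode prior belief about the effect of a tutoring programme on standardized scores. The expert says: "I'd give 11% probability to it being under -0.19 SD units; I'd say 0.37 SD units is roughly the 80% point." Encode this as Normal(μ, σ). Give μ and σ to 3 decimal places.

μ = 0.142, σ = 0.271

The p-quantile of Normal(μ,σ) is μ + z_p·σ, with z_{0.11} = -1.227 and z_{0.8} = 0.8416.
Eliminate σ: μ = (z₂·x₁ − z₁·x₂)/(z₂ − z₁) = (0.8416·-0.19 − (-1.227)·0.37)/2.068 = 0.142.
Then σ = (x₂ − x₁)/(z₂ − z₁) = (0.37 − -0.19)/2.068 = 0.271.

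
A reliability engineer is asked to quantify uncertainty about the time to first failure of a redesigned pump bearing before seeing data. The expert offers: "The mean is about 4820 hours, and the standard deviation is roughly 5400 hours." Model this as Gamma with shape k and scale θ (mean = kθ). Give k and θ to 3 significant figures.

k ≈ 0.797, θ ≈ 6050

For Gamma(k, scale θ): mean = kθ, variance = kθ², so CV = 1/√k.
CV = SD/mean = 5400/4820 = 1.12, hence k = 1/CV² = 0.797.
Then θ = mean/k = 4820/0.797 = 6050.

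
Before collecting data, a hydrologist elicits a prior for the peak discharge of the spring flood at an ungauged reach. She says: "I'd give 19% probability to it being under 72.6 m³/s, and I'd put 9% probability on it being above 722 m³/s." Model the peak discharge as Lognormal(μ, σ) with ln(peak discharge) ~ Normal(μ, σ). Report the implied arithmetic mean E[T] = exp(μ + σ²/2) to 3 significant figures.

E[T] ≈ 308 m³/s

If T ~ Lognormal(μ,σ) then ln T ~ Normal(μ,σ), so the p-quantile of ln T is μ + z_p·σ.
ln(72.6) = 4.285 and ln(722) = 6.582; z_{0.19} = -0.8779, z_{0.91} = 1.341.
σ = (6.582 − 4.285)/(1.341 − (-0.8779)) = 1.035.
μ = 4.285 − (-0.8779)·1.035 = 5.194.
E[T] = exp(μ + σ²/2) = exp(5.194 + 0.5360) = 308 m³/s.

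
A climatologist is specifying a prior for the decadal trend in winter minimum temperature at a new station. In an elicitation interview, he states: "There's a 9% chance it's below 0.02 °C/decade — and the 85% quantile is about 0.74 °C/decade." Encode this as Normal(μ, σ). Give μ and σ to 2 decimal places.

μ = 0.43, σ = 0.30

For Normal(μ,σ), the p-quantile is μ + z_p·σ. Here z_{0.09} = -1.341, z_{0.85} = 1.036.
So 0.02 = μ − 1.341σ and 0.74 = μ + 1.036σ.
Subtracting: σ = (0.74 − 0.02)/(1.036 − (-1.341)) = 0.30.
Then μ = 0.02 − (-1.341)·0.30 = 0.43.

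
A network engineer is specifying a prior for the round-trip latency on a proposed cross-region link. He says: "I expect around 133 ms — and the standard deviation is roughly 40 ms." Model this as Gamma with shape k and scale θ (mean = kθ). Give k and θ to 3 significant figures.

For Gamma(k, scale θ): mean = kθ, variance = kθ², so CV = 1/√k.
CV = SD/mean = 40/133 = 0.3008, hence k = 1/CV² = 11.1.
Then θ = mean/k = 133/11.1 = 12.

k ≈ 11.1, θ ≈ 12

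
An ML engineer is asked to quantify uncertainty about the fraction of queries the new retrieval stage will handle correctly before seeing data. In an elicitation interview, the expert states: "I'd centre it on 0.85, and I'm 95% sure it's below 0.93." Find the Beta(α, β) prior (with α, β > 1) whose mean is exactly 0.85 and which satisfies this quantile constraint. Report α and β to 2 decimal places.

α ≈ 34.84, β ≈ 6.15

With mean 0.85 fixed, write α = 0.85s, β = 0.15s where s = α+β.
Need P(θ < 0.93) = 0.95 under Beta(0.85s, 0.15s). Normal approximation: (q−m)/√(m(1−m)/s) ≈ z_{0.95} = 1.64, so s ≈ 0.85·0.15·(1.64)²/(0.93−0.85)² = 53.9.
At s = 53.9: P(θ<0.93) ≈ 0.972. Adjusting to match 0.95 gives s ≈ 40.99.
So α = 0.85·40.99 ≈ 34.84, β = 0.15·40.99 ≈ 6.15.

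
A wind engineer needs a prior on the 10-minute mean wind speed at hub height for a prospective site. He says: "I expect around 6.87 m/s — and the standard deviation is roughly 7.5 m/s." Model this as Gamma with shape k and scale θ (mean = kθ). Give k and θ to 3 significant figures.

k ≈ 0.839, θ ≈ 8.19

For Gamma(k, scale θ): mean = kθ, variance = kθ², so CV = 1/√k.
CV = SD/mean = 7.5/6.87 = 1.092, hence k = 1/CV² = 0.839.
Then θ = mean/k = 6.87/0.839 = 8.19.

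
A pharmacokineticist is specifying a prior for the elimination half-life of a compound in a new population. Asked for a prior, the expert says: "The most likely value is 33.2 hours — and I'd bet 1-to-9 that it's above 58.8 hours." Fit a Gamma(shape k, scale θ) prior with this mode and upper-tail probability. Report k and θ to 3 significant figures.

Gamma(k,θ) with k>1 has mode (k−1)θ, so θ = 33.2/(k−1).
Need P(X < 58.8) = 0.9 with θ tied to k this way. Start at k = 2, θ = 33.2: P(X<58.8) ≈ 0.529.
Too low — raise k to concentrate. Iterating converges to k ≈ 6.82.
Then θ = 33.2/(6.82−1) ≈ 5.71.

k ≈ 6.82, θ ≈ 5.71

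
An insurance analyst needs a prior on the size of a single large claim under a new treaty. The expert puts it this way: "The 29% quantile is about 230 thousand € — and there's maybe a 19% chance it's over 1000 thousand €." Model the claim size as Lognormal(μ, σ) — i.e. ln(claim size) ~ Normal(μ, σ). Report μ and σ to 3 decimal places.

μ ≈ 6.006, σ ≈ 1.027

If T ~ Lognormal(μ,σ) then ln T ~ Normal(μ,σ), so the p-quantile of ln T is μ + z_p·σ.
ln(230) = 5.438 and ln(1000) = 6.908; z_{0.29} = -0.5534, z_{0.81} = 0.8779.
σ = (6.908 − 5.438)/(0.8779 − (-0.5534)) = 1.027.
μ = 5.438 − (-0.5534)·1.027 = 6.006.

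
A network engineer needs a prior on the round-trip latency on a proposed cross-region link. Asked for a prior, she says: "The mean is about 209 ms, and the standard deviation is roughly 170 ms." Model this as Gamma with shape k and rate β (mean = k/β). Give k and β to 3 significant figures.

k ≈ 1.51, β ≈ 0.00723

For Gamma(k, rate β): mean = k/β, variance = k/β², so CV = 1/√k.
CV = SD/mean = 170/209 = 0.8134, hence k = 1/CV² = 1.51.
Then β = k/mean = 1.51/209 = 0.00723.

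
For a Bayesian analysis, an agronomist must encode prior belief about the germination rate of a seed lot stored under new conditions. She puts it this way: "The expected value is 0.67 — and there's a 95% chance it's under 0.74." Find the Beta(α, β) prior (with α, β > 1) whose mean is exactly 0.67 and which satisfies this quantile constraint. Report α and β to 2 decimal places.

α ≈ 77.34, β ≈ 38.09

With mean 0.67 fixed, write α = 0.67s, β = 0.33s where s = α+β.
Need P(θ < 0.74) = 0.95 under Beta(0.67s, 0.33s). Normal approximation: (q−m)/√(m(1−m)/s) ≈ z_{0.95} = 1.64, so s ≈ 0.67·0.33·(1.64)²/(0.74−0.67)² = 122.1.
At s = 122.1: P(θ<0.74) ≈ 0.955. Adjusting to match 0.95 gives s ≈ 115.43.
So α = 0.67·115.43 ≈ 77.34, β = 0.33·115.43 ≈ 38.09.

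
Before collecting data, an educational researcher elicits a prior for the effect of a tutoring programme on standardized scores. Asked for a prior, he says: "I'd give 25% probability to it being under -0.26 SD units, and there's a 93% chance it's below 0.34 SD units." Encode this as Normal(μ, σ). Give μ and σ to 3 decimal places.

μ = -0.072, σ = 0.279

For Normal(μ,σ), the p-quantile is μ + z_p·σ. Here z_{0.25} = -0.6745, z_{0.93} = 1.476.
So -0.26 = μ − 0.6745σ and 0.34 = μ + 1.476σ.
Subtracting: σ = (0.34 − -0.26)/(1.476 − (-0.6745)) = 0.279.
Then μ = -0.26 − (-0.6745)·0.279 = -0.072.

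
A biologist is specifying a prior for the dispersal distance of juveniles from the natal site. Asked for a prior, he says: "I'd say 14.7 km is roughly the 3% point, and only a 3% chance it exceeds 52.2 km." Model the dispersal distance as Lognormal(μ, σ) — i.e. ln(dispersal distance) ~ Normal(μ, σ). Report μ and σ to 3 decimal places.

μ ≈ 3.321, σ ≈ 0.337

If T ~ Lognormal(μ,σ) then ln T ~ Normal(μ,σ), so the p-quantile of ln T is μ + z_p·σ.
ln(14.7) = 2.688 and ln(52.2) = 3.955; z_{0.03} = -1.881, z_{0.97} = 1.881.
σ = (3.955 − 2.688)/(1.881 − (-1.881)) = 0.337.
μ = 2.688 − (-1.881)·0.337 = 3.321.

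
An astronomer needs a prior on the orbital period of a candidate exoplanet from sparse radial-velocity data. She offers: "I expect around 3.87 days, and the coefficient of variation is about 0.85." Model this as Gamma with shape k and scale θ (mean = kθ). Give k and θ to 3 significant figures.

k ≈ 1.38, θ ≈ 2.8

For Gamma(k, scale θ): mean = kθ, variance = kθ², so CV = 1/√k.
CV = 0.85, hence k = 1/CV² = 1.38.
Then θ = mean/k = 3.87/1.38 = 2.8.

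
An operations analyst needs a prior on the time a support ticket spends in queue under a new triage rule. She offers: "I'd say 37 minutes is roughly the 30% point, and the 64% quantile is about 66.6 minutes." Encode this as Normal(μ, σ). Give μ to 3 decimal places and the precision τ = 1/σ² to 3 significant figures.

The p-quantile of Normal(μ,σ) is μ + z_p·σ, with z_{0.3} = -0.5244 and z_{0.64} = 0.3585.
Eliminate σ: μ = (z₂·x₁ − z₁·x₂)/(z₂ − z₁) = (0.3585·37 − (-0.5244)·66.6)/0.8829 = 54.582.
Then σ = (x₂ − x₁)/(z₂ − z₁) = (66.6 − 37)/0.8829 = 33.527.
Precision τ = 1/σ² = 1/33.53² = 0.00089.

μ = 54.582, τ = 0.00089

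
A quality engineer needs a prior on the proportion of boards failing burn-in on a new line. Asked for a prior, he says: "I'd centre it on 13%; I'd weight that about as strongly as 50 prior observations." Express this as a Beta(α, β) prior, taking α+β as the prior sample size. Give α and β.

Under the effective-sample-size interpretation, Beta(α, β) has prior mean α/(α+β) and prior sample size α+β.
So α+β = 50 and α/(α+β) = 0.13, giving α = 0.13·50 = 6.5 and β = 50 − 6.5 = 43.5.

α = 6.5, β = 43.5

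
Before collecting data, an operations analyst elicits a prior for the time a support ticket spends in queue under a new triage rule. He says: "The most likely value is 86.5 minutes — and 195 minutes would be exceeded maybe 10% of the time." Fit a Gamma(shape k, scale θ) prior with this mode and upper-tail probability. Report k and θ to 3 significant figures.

Gamma(k,θ) with k>1 has mode (k−1)θ, so θ = 86.5/(k−1).
Need P(X < 195) = 0.9 with θ tied to k this way. Start at k = 2, θ = 86.5: P(X<195) ≈ 0.658.
Too low — raise k to concentrate. Iterating converges to k ≈ 3.91.
Then θ = 86.5/(3.91−1) ≈ 29.7.

k ≈ 3.91, θ ≈ 29.7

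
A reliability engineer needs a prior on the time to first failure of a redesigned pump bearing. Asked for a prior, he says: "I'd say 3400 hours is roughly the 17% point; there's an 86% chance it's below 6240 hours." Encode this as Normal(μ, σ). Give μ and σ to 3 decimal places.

The p-quantile of Normal(μ,σ) is μ + z_p·σ, with z_{0.17} = -0.9542 and z_{0.86} = 1.08.
Eliminate σ: μ = (z₂·x₁ − z₁·x₂)/(z₂ − z₁) = (1.08·3400 − (-0.9542)·6240)/2.034 = 4731.949.
Then σ = (x₂ − x₁)/(z₂ − z₁) = (6240 − 3400)/2.034 = 1395.931.

μ = 4731.949, σ = 1395.931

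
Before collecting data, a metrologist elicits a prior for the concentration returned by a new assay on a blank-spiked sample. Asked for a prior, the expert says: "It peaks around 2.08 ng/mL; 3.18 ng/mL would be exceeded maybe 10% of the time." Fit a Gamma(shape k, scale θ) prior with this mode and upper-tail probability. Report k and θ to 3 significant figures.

k ≈ 11.4, θ ≈ 0.201

Gamma(k,θ) with k>1 has mode (k−1)θ, so θ = 2.08/(k−1).
Need P(X < 3.18) = 0.9 with θ tied to k this way. Start at k = 2, θ = 2.08: P(X<3.18) ≈ 0.452.
Too low — raise k to concentrate. Iterating converges to k ≈ 11.4.
Then θ = 2.08/(11.4−1) ≈ 0.201.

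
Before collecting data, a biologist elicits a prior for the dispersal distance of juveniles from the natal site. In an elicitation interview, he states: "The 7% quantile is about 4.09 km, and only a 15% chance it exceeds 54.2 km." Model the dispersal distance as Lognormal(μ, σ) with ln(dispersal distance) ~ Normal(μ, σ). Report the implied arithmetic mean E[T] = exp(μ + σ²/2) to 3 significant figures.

If T ~ Lognormal(μ,σ) then ln T ~ Normal(μ,σ), so the p-quantile of ln T is μ + z_p·σ.
ln(4.09) = 1.409 and ln(54.2) = 3.993; z_{0.07} = -1.476, z_{0.85} = 1.036.
σ = (3.993 − 1.409)/(1.036 − (-1.476)) = 1.029.
μ = 1.409 − (-1.476)·1.029 = 2.927.
E[T] = exp(μ + σ²/2) = exp(2.927 + 0.5290) = 31.7 km.

E[T] ≈ 31.7 km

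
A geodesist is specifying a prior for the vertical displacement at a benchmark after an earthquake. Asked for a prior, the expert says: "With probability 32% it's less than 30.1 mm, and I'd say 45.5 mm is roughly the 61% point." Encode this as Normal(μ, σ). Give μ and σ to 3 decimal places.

The p-quantile of Normal(μ,σ) is μ + z_p·σ, with z_{0.32} = -0.4677 and z_{0.61} = 0.2793.
Eliminate σ: μ = (z₂·x₁ − z₁·x₂)/(z₂ − z₁) = (0.2793·30.1 − (-0.4677)·45.5)/0.747 = 39.742.
Then σ = (x₂ − x₁)/(z₂ − z₁) = (45.5 − 30.1)/0.747 = 20.615.

μ = 39.742, σ = 20.615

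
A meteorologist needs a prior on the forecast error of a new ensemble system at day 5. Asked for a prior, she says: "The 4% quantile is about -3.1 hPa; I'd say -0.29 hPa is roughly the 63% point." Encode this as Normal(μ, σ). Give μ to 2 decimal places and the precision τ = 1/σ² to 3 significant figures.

μ = -0.74, τ = 0.549

For Normal(μ,σ), the p-quantile is μ + z_p·σ. Here z_{0.04} = -1.751, z_{0.63} = 0.3319.
So -3.1 = μ − 1.751σ and -0.29 = μ + 0.3319σ.
Subtracting: σ = (-0.29 − -3.1)/(0.3319 − (-1.751)) = 1.35.
Then μ = -3.1 − (-1.751)·1.35 = -0.74.
Precision τ = 1/σ² = 1/1.349² = 0.549.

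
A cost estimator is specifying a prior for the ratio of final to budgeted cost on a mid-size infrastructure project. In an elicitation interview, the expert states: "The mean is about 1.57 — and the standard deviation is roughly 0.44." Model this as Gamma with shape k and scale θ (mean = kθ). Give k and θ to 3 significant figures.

For Gamma(k, scale θ): mean = kθ, variance = kθ², so CV = 1/√k.
CV = SD/mean = 0.44/1.57 = 0.2803, hence k = 1/CV² = 12.7.
Then θ = mean/k = 1.57/12.7 = 0.123.

k ≈ 12.7, θ ≈ 0.123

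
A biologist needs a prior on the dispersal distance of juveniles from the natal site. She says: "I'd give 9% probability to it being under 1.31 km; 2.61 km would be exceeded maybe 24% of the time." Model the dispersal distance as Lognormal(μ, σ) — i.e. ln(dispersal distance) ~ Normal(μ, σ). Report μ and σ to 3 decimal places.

If T ~ Lognormal(μ,σ) then ln T ~ Normal(μ,σ), so the p-quantile of ln T is μ + z_p·σ.
ln(1.31) = 0.27 and ln(2.61) = 0.9594; z_{0.09} = -1.341, z_{0.76} = 0.7063.
σ = (0.9594 − 0.27)/(0.7063 − (-1.341)) = 0.337.
μ = 0.27 − (-1.341)·0.337 = 0.722.

μ ≈ 0.722, σ ≈ 0.337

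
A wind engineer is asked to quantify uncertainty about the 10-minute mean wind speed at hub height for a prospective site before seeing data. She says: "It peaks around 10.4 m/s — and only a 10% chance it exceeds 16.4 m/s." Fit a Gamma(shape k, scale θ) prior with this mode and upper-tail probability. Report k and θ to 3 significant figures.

Gamma(k,θ) with k>1 has mode (k−1)θ, so θ = 10.4/(k−1).
Need P(X < 16.4) = 0.9 with θ tied to k this way. Start at k = 2, θ = 10.4: P(X<16.4) ≈ 0.468.
Too low — raise k to concentrate. Iterating converges to k ≈ 10.
Then θ = 10.4/(10−1) ≈ 1.15.

k ≈ 10, θ ≈ 1.15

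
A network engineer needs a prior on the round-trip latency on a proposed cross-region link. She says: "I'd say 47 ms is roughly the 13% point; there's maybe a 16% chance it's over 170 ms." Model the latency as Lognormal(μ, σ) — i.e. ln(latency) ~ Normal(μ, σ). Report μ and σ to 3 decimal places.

μ ≈ 4.533, σ ≈ 0.606

If T ~ Lognormal(μ,σ) then ln T ~ Normal(μ,σ), so the p-quantile of ln T is μ + z_p·σ.
ln(47) = 3.85 and ln(170) = 5.136; z_{0.13} = -1.126, z_{0.84} = 0.9945.
σ = (5.136 − 3.85)/(0.9945 − (-1.126)) = 0.606.
μ = 3.85 − (-1.126)·0.606 = 4.533.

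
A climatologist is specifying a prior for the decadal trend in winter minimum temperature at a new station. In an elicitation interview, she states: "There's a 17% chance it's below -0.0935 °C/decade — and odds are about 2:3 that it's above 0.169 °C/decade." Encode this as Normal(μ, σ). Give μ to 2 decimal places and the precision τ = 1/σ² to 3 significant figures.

μ = 0.11, τ = 21.2

The p-quantile of Normal(μ,σ) is μ + z_p·σ, with z_{0.17} = -0.9542 and z_{0.6} = 0.2533.
Eliminate σ: μ = (z₂·x₁ − z₁·x₂)/(z₂ − z₁) = (0.2533·-0.0935 − (-0.9542)·0.169)/1.208 = 0.11.
Then σ = (x₂ − x₁)/(z₂ − z₁) = (0.169 − -0.0935)/1.208 = 0.22.
Precision τ = 1/σ² = 1/0.2174² = 21.2.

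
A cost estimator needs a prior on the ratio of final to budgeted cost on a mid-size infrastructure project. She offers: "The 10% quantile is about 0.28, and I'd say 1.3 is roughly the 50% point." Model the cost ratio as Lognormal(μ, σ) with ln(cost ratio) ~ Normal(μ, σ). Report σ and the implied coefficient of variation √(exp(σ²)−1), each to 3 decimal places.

σ ≈ 1.198, CV ≈ 1.789

If T ~ Lognormal(μ,σ) then ln T ~ Normal(μ,σ), so the p-quantile of ln T is μ + z_p·σ.
ln(0.28) = -1.273 and ln(1.3) = 0.2624; z_{0.1} = -1.282, z_{0.5} = 0.
σ = (0.2624 − -1.273)/(0 − (-1.282)) = 1.198.
μ = -1.273 − (-1.282)·1.198 = 0.262.
CV = √(exp(σ²)−1) = √(exp(1.4353)−1) = 1.789.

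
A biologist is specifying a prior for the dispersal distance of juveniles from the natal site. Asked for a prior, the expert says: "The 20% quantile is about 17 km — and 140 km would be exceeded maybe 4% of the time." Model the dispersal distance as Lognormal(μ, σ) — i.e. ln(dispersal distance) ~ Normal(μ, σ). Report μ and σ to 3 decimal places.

μ ≈ 3.518, σ ≈ 0.813

If T ~ Lognormal(μ,σ) then ln T ~ Normal(μ,σ), so the p-quantile of ln T is μ + z_p·σ.
ln(17) = 2.833 and ln(140) = 4.942; z_{0.2} = -0.8416, z_{0.96} = 1.751.
σ = (4.942 − 2.833)/(1.751 − (-0.8416)) = 0.813.
μ = 2.833 − (-0.8416)·0.813 = 3.518.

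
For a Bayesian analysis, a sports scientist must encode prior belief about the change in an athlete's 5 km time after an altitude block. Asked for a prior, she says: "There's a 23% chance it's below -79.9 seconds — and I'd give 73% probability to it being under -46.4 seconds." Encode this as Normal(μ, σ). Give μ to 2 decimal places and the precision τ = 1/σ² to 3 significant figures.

For Normal(μ,σ), the p-quantile is μ + z_p·σ. Here z_{0.23} = -0.7388, z_{0.73} = 0.6128.
So -79.9 = μ − 0.7388σ and -46.4 = μ + 0.6128σ.
Subtracting: σ = (-46.4 − -79.9)/(0.6128 − (-0.7388)) = 24.78.
Then μ = -79.9 − (-0.7388)·24.78 = -61.59.
Precision τ = 1/σ² = 1/24.78² = 0.00163.

μ = -61.59, τ = 0.00163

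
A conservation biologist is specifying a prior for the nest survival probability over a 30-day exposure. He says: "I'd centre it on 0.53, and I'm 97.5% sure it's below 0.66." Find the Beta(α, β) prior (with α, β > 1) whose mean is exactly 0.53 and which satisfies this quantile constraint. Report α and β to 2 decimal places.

α ≈ 28.76, β ≈ 25.51

With mean 0.53 fixed, write α = 0.53s, β = 0.47s where s = α+β.
Need P(θ < 0.66) = 0.975 under Beta(0.53s, 0.47s). Normal approximation: (q−m)/√(m(1−m)/s) ≈ z_{0.975} = 1.96, so s ≈ 0.53·0.47·(1.96)²/(0.66−0.53)² = 56.6.
At s = 56.6: P(θ<0.66) ≈ 0.977. Adjusting to match 0.975 gives s ≈ 54.27.
So α = 0.53·54.27 ≈ 28.76, β = 0.47·54.27 ≈ 25.51.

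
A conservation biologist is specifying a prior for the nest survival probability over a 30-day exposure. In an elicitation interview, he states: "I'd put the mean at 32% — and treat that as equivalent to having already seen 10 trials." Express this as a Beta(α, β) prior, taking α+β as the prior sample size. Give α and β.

Under the effective-sample-size interpretation, Beta(α, β) has prior mean α/(α+β) and prior sample size α+β.
So α+β = 10 and α/(α+β) = 0.32, giving α = 0.32·10 = 3.2 and β = 10 − 3.2 = 6.8.

α = 3.2, β = 6.8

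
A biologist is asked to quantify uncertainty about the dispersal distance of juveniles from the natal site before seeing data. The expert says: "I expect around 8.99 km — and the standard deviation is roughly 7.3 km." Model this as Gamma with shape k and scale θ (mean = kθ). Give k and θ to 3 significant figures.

For Gamma(k, scale θ): mean = kθ, variance = kθ², so CV = 1/√k.
CV = SD/mean = 7.3/8.99 = 0.812, hence k = 1/CV² = 1.52.
Then θ = mean/k = 8.99/1.52 = 5.93.

k ≈ 1.52, θ ≈ 5.93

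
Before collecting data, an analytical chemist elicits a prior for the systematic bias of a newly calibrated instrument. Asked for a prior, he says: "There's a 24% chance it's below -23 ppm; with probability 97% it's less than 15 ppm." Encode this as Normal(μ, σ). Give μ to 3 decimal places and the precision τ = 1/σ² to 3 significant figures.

μ = -12.626, τ = 0.00464

The p-quantile of Normal(μ,σ) is μ + z_p·σ, with z_{0.24} = -0.7063 and z_{0.97} = 1.881.
Eliminate σ: μ = (z₂·x₁ − z₁·x₂)/(z₂ − z₁) = (1.881·-23 − (-0.7063)·15)/2.587 = -12.626.
Then σ = (x₂ − x₁)/(z₂ − z₁) = (15 − -23)/2.587 = 14.688.
Precision τ = 1/σ² = 1/14.69² = 0.00464.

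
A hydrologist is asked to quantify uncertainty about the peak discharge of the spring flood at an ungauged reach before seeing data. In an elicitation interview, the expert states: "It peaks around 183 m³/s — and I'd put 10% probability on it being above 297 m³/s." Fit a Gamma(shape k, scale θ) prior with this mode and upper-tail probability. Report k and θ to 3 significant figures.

k ≈ 9.03, θ ≈ 22.8

Gamma(k,θ) with k>1 has mode (k−1)θ, so θ = 183/(k−1).
Need P(X < 297) = 0.9 with θ tied to k this way. Start at k = 2, θ = 183: P(X<297) ≈ 0.482.
Too low — raise k to concentrate. Iterating converges to k ≈ 9.03.
Then θ = 183/(9.03−1) ≈ 22.8.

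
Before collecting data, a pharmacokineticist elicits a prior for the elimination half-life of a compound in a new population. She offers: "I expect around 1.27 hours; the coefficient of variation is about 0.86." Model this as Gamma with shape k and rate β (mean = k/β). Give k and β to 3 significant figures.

For Gamma(k, rate β): mean = k/β, variance = k/β², so CV = 1/√k.
CV = 0.86, hence k = 1/CV² = 1.35.
Then β = k/mean = 1.35/1.27 = 1.06.

k ≈ 1.35, β ≈ 1.06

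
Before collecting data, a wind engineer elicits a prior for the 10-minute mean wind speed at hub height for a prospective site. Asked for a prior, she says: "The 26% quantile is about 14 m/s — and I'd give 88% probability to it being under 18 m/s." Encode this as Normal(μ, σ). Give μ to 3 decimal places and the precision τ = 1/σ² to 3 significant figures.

The p-quantile of Normal(μ,σ) is μ + z_p·σ, with z_{0.26} = -0.6433 and z_{0.88} = 1.175.
Eliminate σ: μ = (z₂·x₁ − z₁·x₂)/(z₂ − z₁) = (1.175·14 − (-0.6433)·18)/1.818 = 15.415.
Then σ = (x₂ − x₁)/(z₂ − z₁) = (18 − 14)/1.818 = 2.200.
Precision τ = 1/σ² = 1/2.2² = 0.207.

μ = 15.415, τ = 0.207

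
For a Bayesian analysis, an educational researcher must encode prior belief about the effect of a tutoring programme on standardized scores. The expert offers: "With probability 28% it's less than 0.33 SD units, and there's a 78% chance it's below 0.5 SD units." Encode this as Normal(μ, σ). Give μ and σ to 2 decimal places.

μ = 0.40, σ = 0.13

The p-quantile of Normal(μ,σ) is μ + z_p·σ, with z_{0.28} = -0.5828 and z_{0.78} = 0.7722.
Eliminate σ: μ = (z₂·x₁ − z₁·x₂)/(z₂ − z₁) = (0.7722·0.33 − (-0.5828)·0.5)/1.355 = 0.40.
Then σ = (x₂ − x₁)/(z₂ − z₁) = (0.5 − 0.33)/1.355 = 0.13.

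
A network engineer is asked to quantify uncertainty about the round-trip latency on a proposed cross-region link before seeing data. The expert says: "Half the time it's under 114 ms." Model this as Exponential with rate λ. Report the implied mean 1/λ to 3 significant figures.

mean ≈ 164 ms

Exponential median = ln 2 / λ, so λ = ln 2 / 114.0 = 0.00608.
Mean = 1/λ = 164 ms.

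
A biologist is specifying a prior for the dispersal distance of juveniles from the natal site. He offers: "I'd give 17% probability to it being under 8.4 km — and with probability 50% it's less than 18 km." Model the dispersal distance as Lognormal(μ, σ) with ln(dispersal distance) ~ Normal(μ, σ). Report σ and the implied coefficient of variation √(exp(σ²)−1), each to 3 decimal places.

If T ~ Lognormal(μ,σ) then ln T ~ Normal(μ,σ), so the p-quantile of ln T is μ + z_p·σ.
ln(8.4) = 2.128 and ln(18) = 2.89; z_{0.17} = -0.9542, z_{0.5} = 0.
σ = (2.89 − 2.128)/(0 − (-0.9542)) = 0.799.
μ = 2.128 − (-0.9542)·0.799 = 2.890.
CV = √(exp(σ²)−1) = √(exp(0.6380)−1) = 0.945.

σ ≈ 0.799, CV ≈ 0.945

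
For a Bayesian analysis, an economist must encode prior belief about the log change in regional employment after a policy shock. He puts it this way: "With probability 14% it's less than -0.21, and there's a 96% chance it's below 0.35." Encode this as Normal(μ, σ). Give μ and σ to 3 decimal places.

μ = 0.004, σ = 0.198

The p-quantile of Normal(μ,σ) is μ + z_p·σ, with z_{0.14} = -1.08 and z_{0.96} = 1.751.
Eliminate σ: μ = (z₂·x₁ − z₁·x₂)/(z₂ − z₁) = (1.751·-0.21 − (-1.08)·0.35)/2.831 = 0.004.
Then σ = (x₂ − x₁)/(z₂ − z₁) = (0.35 − -0.21)/2.831 = 0.198.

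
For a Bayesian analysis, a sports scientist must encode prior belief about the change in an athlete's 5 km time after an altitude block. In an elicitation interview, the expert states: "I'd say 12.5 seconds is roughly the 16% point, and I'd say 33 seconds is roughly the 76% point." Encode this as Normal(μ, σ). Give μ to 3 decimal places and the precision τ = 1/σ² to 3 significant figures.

μ = 24.487, τ = 0.00688

For Normal(μ,σ), the p-quantile is μ + z_p·σ. Here z_{0.16} = -0.9945, z_{0.76} = 0.7063.
So 12.5 = μ − 0.9945σ and 33 = μ + 0.7063σ.
Subtracting: σ = (33 − 12.5)/(0.7063 − (-0.9945)) = 12.053.
Then μ = 12.5 − (-0.9945)·12.053 = 24.487.
Precision τ = 1/σ² = 1/12.05² = 0.00688.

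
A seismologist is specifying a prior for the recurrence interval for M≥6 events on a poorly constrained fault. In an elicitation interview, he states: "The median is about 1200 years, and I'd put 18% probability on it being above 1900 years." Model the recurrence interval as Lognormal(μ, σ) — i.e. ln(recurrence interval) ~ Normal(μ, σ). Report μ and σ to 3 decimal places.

If T ~ Lognormal(μ,σ) then ln T ~ Normal(μ,σ), so the p-quantile of ln T is μ + z_p·σ.
ln(1200) = 7.09 and ln(1900) = 7.55; z_{0.5} = 0, z_{0.82} = 0.9154.
σ = (7.55 − 7.09)/(0.9154 − (0)) = 0.502.
μ = 7.09 − (0)·0.502 = 7.090.

μ ≈ 7.090, σ ≈ 0.502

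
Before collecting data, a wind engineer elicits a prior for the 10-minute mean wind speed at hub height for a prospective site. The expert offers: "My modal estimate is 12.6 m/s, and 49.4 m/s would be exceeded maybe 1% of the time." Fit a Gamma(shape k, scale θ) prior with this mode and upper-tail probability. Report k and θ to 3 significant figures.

Gamma(k,θ) with k>1 has mode (k−1)θ, so θ = 12.6/(k−1).
Need P(X < 49.4) = 0.99 with θ tied to k this way. Start at k = 2, θ = 12.6: P(X<49.4) ≈ 0.902.
Too low — raise k to concentrate. Iterating converges to k ≈ 3.25.
Then θ = 12.6/(3.25−1) ≈ 5.6.

k ≈ 3.25, θ ≈ 5.6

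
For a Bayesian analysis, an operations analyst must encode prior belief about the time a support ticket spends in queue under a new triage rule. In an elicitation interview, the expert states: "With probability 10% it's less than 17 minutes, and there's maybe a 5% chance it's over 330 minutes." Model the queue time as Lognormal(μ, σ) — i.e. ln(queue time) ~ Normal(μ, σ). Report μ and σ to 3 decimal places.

If T ~ Lognormal(μ,σ) then ln T ~ Normal(μ,σ), so the p-quantile of ln T is μ + z_p·σ.
ln(17) = 2.833 and ln(330) = 5.799; z_{0.1} = -1.282, z_{0.95} = 1.645.
σ = (5.799 − 2.833)/(1.645 − (-1.282)) = 1.013.
μ = 2.833 − (-1.282)·1.013 = 4.132.

μ ≈ 4.132, σ ≈ 1.013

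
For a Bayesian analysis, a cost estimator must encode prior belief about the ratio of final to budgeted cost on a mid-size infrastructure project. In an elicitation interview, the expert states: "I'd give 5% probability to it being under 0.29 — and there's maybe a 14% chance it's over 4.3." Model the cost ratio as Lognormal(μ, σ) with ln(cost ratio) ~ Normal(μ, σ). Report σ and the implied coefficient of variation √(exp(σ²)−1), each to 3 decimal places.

If T ~ Lognormal(μ,σ) then ln T ~ Normal(μ,σ), so the p-quantile of ln T is μ + z_p·σ.
ln(0.29) = -1.238 and ln(4.3) = 1.459; z_{0.05} = -1.645, z_{0.86} = 1.08.
σ = (1.459 − -1.238)/(1.08 − (-1.645)) = 0.989.
μ = -1.238 − (-1.645)·0.989 = 0.390.
CV = √(exp(σ²)−1) = √(exp(0.9791)−1) = 1.289.

σ ≈ 0.989, CV ≈ 1.289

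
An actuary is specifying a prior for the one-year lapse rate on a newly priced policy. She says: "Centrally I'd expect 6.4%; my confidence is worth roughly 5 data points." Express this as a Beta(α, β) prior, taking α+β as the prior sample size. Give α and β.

α = 0.32, β = 4.68

Under the effective-sample-size interpretation, Beta(α, β) has prior mean α/(α+β) and prior sample size α+β.
So α+β = 5 and α/(α+β) = 0.064, giving α = 0.064·5 = 0.32 and β = 5 − 0.32 = 4.68.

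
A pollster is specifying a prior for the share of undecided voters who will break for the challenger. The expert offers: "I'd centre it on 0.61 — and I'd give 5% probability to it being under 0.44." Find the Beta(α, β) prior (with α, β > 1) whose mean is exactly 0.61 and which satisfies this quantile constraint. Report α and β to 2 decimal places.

With mean 0.61 fixed, write α = 0.61s, β = 0.39s where s = α+β.
Need P(θ < 0.44) = 0.05 under Beta(0.61s, 0.39s). Normal approximation: (q−m)/√(m(1−m)/s) ≈ z_{0.05} = -1.64, so s ≈ 0.61·0.39·(-1.64)²/(0.44−0.61)² = 22.3.
At s = 22.3: P(θ<0.44) ≈ 0.052. Adjusting to match 0.05 gives s ≈ 22.87.
So α = 0.61·22.87 ≈ 13.95, β = 0.39·22.87 ≈ 8.92.

α ≈ 13.95, β ≈ 8.92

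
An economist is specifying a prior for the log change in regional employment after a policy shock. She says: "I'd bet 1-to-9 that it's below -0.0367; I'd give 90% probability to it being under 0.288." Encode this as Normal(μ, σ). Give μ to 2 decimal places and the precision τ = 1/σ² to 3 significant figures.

For Normal(μ,σ), the p-quantile is μ + z_p·σ. Here z_{0.1} = -1.282, z_{0.9} = 1.282.
So -0.0367 = μ − 1.282σ and 0.288 = μ + 1.282σ.
Subtracting: σ = (0.288 − -0.0367)/(1.282 − (-1.282)) = 0.13.
Then μ = -0.0367 − (-1.282)·0.13 = 0.13.
Precision τ = 1/σ² = 1/0.1267² = 62.3.

μ = 0.13, τ = 62.3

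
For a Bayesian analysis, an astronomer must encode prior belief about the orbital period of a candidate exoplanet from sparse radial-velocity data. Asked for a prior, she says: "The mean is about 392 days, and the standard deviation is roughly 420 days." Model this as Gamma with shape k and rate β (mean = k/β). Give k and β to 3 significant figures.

k ≈ 0.871, β ≈ 0.00222

For Gamma(k, rate β): mean = k/β, variance = k/β², so CV = 1/√k.
CV = SD/mean = 420/392 = 1.071, hence k = 1/CV² = 0.871.
Then β = k/mean = 0.871/392 = 0.00222.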